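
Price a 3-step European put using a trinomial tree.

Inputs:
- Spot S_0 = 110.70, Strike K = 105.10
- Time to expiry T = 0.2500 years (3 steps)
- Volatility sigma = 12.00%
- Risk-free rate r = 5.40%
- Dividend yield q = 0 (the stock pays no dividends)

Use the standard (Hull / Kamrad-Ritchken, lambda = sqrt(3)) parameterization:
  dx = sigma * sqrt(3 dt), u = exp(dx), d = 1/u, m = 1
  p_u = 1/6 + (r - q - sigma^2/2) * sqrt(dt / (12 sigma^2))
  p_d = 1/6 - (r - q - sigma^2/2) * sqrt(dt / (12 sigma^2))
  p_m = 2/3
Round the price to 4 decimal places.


Answer: Price = V(0,0) = 0.4342

Derivation:
dt = T/N = 0.083333; dx = sigma*sqrt(3*dt) = 0.060000
u = exp(dx) = 1.061837; d = 1/u = 0.941765
p_u = 0.199167, p_m = 0.666667, p_d = 0.134167
Discount per step: exp(-r*dt) = 0.995510
Stock lattice S(k, j) with j the centered position index:
  k=0: S(0,+0) = 110.7000
  k=1: S(1,-1) = 104.2533; S(1,+0) = 110.7000; S(1,+1) = 117.5453
  k=2: S(2,-2) = 98.1821; S(2,-1) = 104.2533; S(2,+0) = 110.7000; S(2,+1) = 117.5453; S(2,+2) = 124.8139
  k=3: S(3,-3) = 92.4644; S(3,-2) = 98.1821; S(3,-1) = 104.2533; S(3,+0) = 110.7000; S(3,+1) = 117.5453; S(3,+2) = 124.8139; S(3,+3) = 132.5320
Terminal payoffs V(N, j) = max(K - S_T, 0):
  V(3,-3) = 12.635588; V(3,-2) = 6.917908; V(3,-1) = 0.846666; V(3,+0) = 0.000000; V(3,+1) = 0.000000; V(3,+2) = 0.000000; V(3,+3) = 0.000000
Backward induction: V(k, j) = exp(-r*dt) * [p_u * V(k+1, j+1) + p_m * V(k+1, j) + p_d * V(k+1, j-1)]
  V(2,-2) = exp(-r*dt) * [p_u*0.846666 + p_m*6.917908 + p_d*12.635588] = 6.446765
  V(2,-1) = exp(-r*dt) * [p_u*0.000000 + p_m*0.846666 + p_d*6.917908] = 1.485895
  V(2,+0) = exp(-r*dt) * [p_u*0.000000 + p_m*0.000000 + p_d*0.846666] = 0.113084
  V(2,+1) = exp(-r*dt) * [p_u*0.000000 + p_m*0.000000 + p_d*0.000000] = 0.000000
  V(2,+2) = exp(-r*dt) * [p_u*0.000000 + p_m*0.000000 + p_d*0.000000] = 0.000000
  V(1,-1) = exp(-r*dt) * [p_u*0.113084 + p_m*1.485895 + p_d*6.446765] = 1.869628
  V(1,+0) = exp(-r*dt) * [p_u*0.000000 + p_m*0.113084 + p_d*1.485895] = 0.273514
  V(1,+1) = exp(-r*dt) * [p_u*0.000000 + p_m*0.000000 + p_d*0.113084] = 0.015104
  V(0,+0) = exp(-r*dt) * [p_u*0.015104 + p_m*0.273514 + p_d*1.869628] = 0.434234


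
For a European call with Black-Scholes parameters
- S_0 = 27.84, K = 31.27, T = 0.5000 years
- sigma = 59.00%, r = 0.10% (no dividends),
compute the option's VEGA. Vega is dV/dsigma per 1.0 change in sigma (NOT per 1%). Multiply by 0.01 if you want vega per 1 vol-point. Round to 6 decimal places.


d1 = -0.0686980269; d2 = -0.4858910278
phi(d1) = 0.3980020024; exp(-qT) = 1.0000000000; exp(-rT) = 0.9995001250
Vega = S * exp(-qT) * phi(d1) * sqrt(T) = 27.8400 * 1.0000000000 * 0.3980020024 * 0.7071067812 = 7.835009

Answer: Vega = 7.835009


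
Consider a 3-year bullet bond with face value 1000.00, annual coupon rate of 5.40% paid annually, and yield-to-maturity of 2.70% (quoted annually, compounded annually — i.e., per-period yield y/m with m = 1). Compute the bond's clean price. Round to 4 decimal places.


Answer: Price = 1076.8151

Derivation:
Coupon per period c = face * coupon_rate / m = 54.000000
Periods per year m = 1; per-period yield y/m = 0.027000
Number of cashflows N = 3
Cashflows (t years, CF_t, discount factor 1/(1+y/m)^(m*t), PV):
  t = 1.0000: CF_t = 54.000000, DF = 0.973710, PV = 52.580331
  t = 2.0000: CF_t = 54.000000, DF = 0.948111, PV = 51.197985
  t = 3.0000: CF_t = 1054.000000, DF = 0.923185, PV = 973.036833
Price P = sum_t PV_t = 1076.815149


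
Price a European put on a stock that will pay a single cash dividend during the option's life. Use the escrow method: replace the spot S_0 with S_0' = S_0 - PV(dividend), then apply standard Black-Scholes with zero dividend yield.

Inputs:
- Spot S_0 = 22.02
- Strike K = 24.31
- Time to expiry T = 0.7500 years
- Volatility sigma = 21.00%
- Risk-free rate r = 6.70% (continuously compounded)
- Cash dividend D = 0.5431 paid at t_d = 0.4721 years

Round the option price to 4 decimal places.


Answer: Price = 2.5562

Derivation:
PV(D) = D * exp(-r * t_d) = 0.5431 * 0.96886432 = 0.52619021
S_0' = S_0 - PV(D) = 22.0200 - 0.52619021 = 21.49380979
d1 = (ln(S_0'/K) + (r + sigma^2/2)*T) / (sigma*sqrt(T)) = -0.30976388
d2 = d1 - sigma*sqrt(T) = -0.49162921
exp(-rT) = 0.95099165
N(-d1) = 0.62162974; N(-d2) = 0.68850926
P = K * exp(-rT) * N(-d2) - S_0' * N(-d1) = 24.3100 * 0.95099165 * 0.68850926 - 21.49380979 * 0.62162974 = 2.5562


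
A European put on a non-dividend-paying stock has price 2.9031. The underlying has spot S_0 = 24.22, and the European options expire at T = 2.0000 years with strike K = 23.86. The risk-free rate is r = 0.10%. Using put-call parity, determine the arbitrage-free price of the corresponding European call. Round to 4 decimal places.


Answer: Call price = 3.3108

Derivation:
Put-call parity: C - P = S_0 * exp(-qT) - K * exp(-rT).
S_0 * exp(-qT) = 24.2200 * 1.00000000 = 24.22000000
K * exp(-rT) = 23.8600 * 0.99800200 = 23.81232769
C = P + S*exp(-qT) - K*exp(-rT)
C = 2.9031 + 24.22000000 - 23.81232769 = 3.3108


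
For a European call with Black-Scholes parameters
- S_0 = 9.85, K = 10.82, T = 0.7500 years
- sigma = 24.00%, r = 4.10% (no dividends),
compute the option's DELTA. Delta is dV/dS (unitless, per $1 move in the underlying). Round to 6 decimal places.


Answer: Delta = 0.420730

Derivation:
d1 = -0.2000269375; d2 = -0.4078730344
phi(d1) = 0.3910405871; exp(-qT) = 1.0000000000; exp(-rT) = 0.9697179723
N(d1) = 0.4207297569
Delta = exp(-qT) * N(d1) = 1.0000000000 * 0.4207297569 = 0.420730


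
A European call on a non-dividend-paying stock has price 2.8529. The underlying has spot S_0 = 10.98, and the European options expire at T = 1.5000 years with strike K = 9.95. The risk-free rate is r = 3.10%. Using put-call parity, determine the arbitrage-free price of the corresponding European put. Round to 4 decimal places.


Put-call parity: C - P = S_0 * exp(-qT) - K * exp(-rT).
S_0 * exp(-qT) = 10.9800 * 1.00000000 = 10.98000000
K * exp(-rT) = 9.9500 * 0.95456456 = 9.49791738
P = C - S*exp(-qT) + K*exp(-rT)
P = 2.8529 - 10.98000000 + 9.49791738 = 1.3708

Answer: Put price = 1.3708


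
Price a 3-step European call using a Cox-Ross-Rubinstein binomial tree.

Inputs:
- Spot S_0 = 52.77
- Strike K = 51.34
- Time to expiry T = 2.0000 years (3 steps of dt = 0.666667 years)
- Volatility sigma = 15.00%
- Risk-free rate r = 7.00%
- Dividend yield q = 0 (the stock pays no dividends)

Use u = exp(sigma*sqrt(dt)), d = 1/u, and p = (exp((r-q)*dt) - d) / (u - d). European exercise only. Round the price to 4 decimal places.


dt = T/N = 0.666667
u = exp(sigma*sqrt(dt)) = 1.130290; d = 1/u = 0.884728
p = (exp((r-q)*dt) - d) / (u - d) = 0.663964
Discount per step: exp(-r*dt) = 0.954405
Stock lattice S(k, i) with i counting down-moves:
  k=0: S(0,0) = 52.7700
  k=1: S(1,0) = 59.6454; S(1,1) = 46.6871
  k=2: S(2,0) = 67.4166; S(2,1) = 52.7700; S(2,2) = 41.3054
  k=3: S(3,0) = 76.2004; S(3,1) = 59.6454; S(3,2) = 46.6871; S(3,3) = 36.5441
Terminal payoffs V(N, i) = max(S_T - K, 0):
  V(3,0) = 24.860369; V(3,1) = 8.305418; V(3,2) = 0.000000; V(3,3) = 0.000000
Backward induction: V(k, i) = exp(-r*dt) * [p * V(k+1, i) + (1-p) * V(k+1, i+1)].
  V(2,0) = exp(-r*dt) * [p*24.860369 + (1-p)*8.305418] = 18.417459
  V(2,1) = exp(-r*dt) * [p*8.305418 + (1-p)*0.000000] = 5.263068
  V(2,2) = exp(-r*dt) * [p*0.000000 + (1-p)*0.000000] = 0.000000
  V(1,0) = exp(-r*dt) * [p*18.417459 + (1-p)*5.263068] = 13.358920
  V(1,1) = exp(-r*dt) * [p*5.263068 + (1-p)*0.000000] = 3.335159
  V(0,0) = exp(-r*dt) * [p*13.358920 + (1-p)*3.335159] = 9.535060

Answer: Price = V(0,0) = 9.5351


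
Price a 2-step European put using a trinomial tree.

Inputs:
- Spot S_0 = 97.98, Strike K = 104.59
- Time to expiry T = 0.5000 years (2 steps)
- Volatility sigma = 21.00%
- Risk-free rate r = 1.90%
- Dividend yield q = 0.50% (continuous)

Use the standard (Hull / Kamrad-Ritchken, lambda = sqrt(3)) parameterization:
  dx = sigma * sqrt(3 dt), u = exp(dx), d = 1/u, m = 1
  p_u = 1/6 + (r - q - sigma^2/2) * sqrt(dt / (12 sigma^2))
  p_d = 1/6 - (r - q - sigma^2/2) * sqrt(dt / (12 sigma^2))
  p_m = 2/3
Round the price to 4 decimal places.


Answer: Price = V(0,0) = 9.5538

Derivation:
dt = T/N = 0.250000; dx = sigma*sqrt(3*dt) = 0.181865
u = exp(dx) = 1.199453; d = 1/u = 0.833714
p_u = 0.161134, p_m = 0.666667, p_d = 0.172200
Discount per step: exp(-r*dt) = 0.995261
Stock lattice S(k, j) with j the centered position index:
  k=0: S(0,+0) = 97.9800
  k=1: S(1,-1) = 81.6873; S(1,+0) = 97.9800; S(1,+1) = 117.5224
  k=2: S(2,-2) = 68.1038; S(2,-1) = 81.6873; S(2,+0) = 97.9800; S(2,+1) = 117.5224; S(2,+2) = 140.9625
Terminal payoffs V(N, j) = max(K - S_T, 0):
  V(2,-2) = 36.486221; V(2,-1) = 22.902741; V(2,+0) = 6.610000; V(2,+1) = 0.000000; V(2,+2) = 0.000000
Backward induction: V(k, j) = exp(-r*dt) * [p_u * V(k+1, j+1) + p_m * V(k+1, j) + p_d * V(k+1, j-1)]
  V(1,-1) = exp(-r*dt) * [p_u*6.610000 + p_m*22.902741 + p_d*36.486221] = 22.509327
  V(1,+0) = exp(-r*dt) * [p_u*0.000000 + p_m*6.610000 + p_d*22.902741] = 8.310939
  V(1,+1) = exp(-r*dt) * [p_u*0.000000 + p_m*0.000000 + p_d*6.610000] = 1.132846
  V(0,+0) = exp(-r*dt) * [p_u*1.132846 + p_m*8.310939 + p_d*22.509327] = 9.553774


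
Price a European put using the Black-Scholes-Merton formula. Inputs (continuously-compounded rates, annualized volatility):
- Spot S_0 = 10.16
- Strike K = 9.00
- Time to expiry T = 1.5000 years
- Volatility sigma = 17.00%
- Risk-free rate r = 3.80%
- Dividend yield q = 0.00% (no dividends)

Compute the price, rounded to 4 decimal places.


d1 = (ln(S/K) + (r - q + 0.5*sigma^2) * T) / (sigma * sqrt(T)) = 0.96014650
d2 = d1 - sigma * sqrt(T) = 0.75193987
exp(-rT) = 0.94459407; exp(-qT) = 1.00000000
P = K * exp(-rT) * N(-d2) - S_0 * exp(-qT) * N(-d1)
N(-d1) = 0.16849074; N(-d2) = 0.22604361
P = 9.0000 * 0.94459407 * 0.22604361 - 10.1600 * 1.00000000 * 0.16849074 = 0.2098

Answer: Price = 0.2098


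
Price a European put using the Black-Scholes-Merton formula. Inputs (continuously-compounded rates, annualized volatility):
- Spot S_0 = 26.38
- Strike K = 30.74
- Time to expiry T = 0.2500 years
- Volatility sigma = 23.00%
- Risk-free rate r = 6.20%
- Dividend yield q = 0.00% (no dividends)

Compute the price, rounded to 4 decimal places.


d1 = (ln(S/K) + (r - q + 0.5*sigma^2) * T) / (sigma * sqrt(T)) = -1.13779209
d2 = d1 - sigma * sqrt(T) = -1.25279209
exp(-rT) = 0.98461951; exp(-qT) = 1.00000000
P = K * exp(-rT) * N(-d2) - S_0 * exp(-qT) * N(-d1)
N(-d1) = 0.87239635; N(-d2) = 0.89485931
P = 30.7400 * 0.98461951 * 0.89485931 - 26.3800 * 1.00000000 * 0.87239635 = 4.0711

Answer: Price = 4.0711


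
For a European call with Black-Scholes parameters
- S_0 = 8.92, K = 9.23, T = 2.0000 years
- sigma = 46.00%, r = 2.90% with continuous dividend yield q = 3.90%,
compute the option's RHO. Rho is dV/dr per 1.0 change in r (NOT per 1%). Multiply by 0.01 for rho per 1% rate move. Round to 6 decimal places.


Answer: Rho = 5.947862

Derivation:
d1 = 0.2420102136; d2 = -0.4085280251
phi(d1) = 0.3874288713; exp(-qT) = 0.9249644265; exp(-rT) = 0.9436499474
N(d2) = 0.3414430299
Rho = K*T*exp(-rT)*N(d2) = 9.2300 * 2.0000 * 0.9436499474 * 0.3414430299 = 5.947862


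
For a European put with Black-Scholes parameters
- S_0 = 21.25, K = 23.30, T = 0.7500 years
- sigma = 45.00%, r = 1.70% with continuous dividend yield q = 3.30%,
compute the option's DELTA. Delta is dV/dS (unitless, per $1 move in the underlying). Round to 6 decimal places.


d1 = -0.0722559384; d2 = -0.4619673701
phi(d1) = 0.3979022155; exp(-qT) = 0.9755537700; exp(-rT) = 0.9873309369
N(-d1) = 0.5288008855
Delta = -exp(-qT) * N(-d1) = -0.9755537700 * 0.5288008855 = -0.515874

Answer: Delta = -0.515874


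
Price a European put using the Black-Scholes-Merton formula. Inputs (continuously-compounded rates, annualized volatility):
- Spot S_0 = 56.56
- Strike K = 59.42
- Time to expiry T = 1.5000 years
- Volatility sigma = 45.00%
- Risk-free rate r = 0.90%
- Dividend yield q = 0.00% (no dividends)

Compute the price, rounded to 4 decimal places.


Answer: Price = 13.5616

Derivation:
d1 = (ln(S/K) + (r - q + 0.5*sigma^2) * T) / (sigma * sqrt(T)) = 0.21055841
d2 = d1 - sigma * sqrt(T) = -0.34057678
exp(-rT) = 0.98659072; exp(-qT) = 1.00000000
P = K * exp(-rT) * N(-d2) - S_0 * exp(-qT) * N(-d1)
N(-d1) = 0.41661593; N(-d2) = 0.63328889
P = 59.4200 * 0.98659072 * 0.63328889 - 56.5600 * 1.00000000 * 0.41661593 = 13.5616


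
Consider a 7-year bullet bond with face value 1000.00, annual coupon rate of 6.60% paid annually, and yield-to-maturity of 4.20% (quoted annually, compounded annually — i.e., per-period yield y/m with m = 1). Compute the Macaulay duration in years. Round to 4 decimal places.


Coupon per period c = face * coupon_rate / m = 66.000000
Periods per year m = 1; per-period yield y/m = 0.042000
Number of cashflows N = 7
Cashflows (t years, CF_t, discount factor 1/(1+y/m)^(m*t), PV):
  t = 1.0000: CF_t = 66.000000, DF = 0.959693, PV = 63.339731
  t = 2.0000: CF_t = 66.000000, DF = 0.921010, PV = 60.786690
  t = 3.0000: CF_t = 66.000000, DF = 0.883887, PV = 58.336555
  t = 4.0000: CF_t = 66.000000, DF = 0.848260, PV = 55.985178
  t = 5.0000: CF_t = 66.000000, DF = 0.814069, PV = 53.728577
  t = 6.0000: CF_t = 66.000000, DF = 0.781257, PV = 51.562934
  t = 7.0000: CF_t = 1066.000000, DF = 0.749766, PV = 799.250970
Price P = sum_t PV_t = 1142.990635
Macaulay numerator sum_t t * PV_t:
  t * PV_t at t = 1.0000: 63.339731
  t * PV_t at t = 2.0000: 121.573381
  t * PV_t at t = 3.0000: 175.009665
  t * PV_t at t = 4.0000: 223.940710
  t * PV_t at t = 5.0000: 268.642886
  t * PV_t at t = 6.0000: 309.377604
  t * PV_t at t = 7.0000: 5594.756789
Macaulay duration D = (sum_t t * PV_t) / P = 6756.640767 / 1142.990635 = 5.911370

Answer: Macaulay duration = 5.9114 years


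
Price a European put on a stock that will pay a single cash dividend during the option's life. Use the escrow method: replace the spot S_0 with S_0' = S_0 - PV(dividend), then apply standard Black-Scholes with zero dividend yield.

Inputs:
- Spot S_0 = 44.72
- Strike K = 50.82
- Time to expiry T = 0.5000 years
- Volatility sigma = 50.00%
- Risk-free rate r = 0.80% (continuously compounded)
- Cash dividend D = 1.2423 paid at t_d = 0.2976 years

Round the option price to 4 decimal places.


Answer: Price = 10.7630

Derivation:
PV(D) = D * exp(-r * t_d) = 1.2423 * 0.99762203 = 1.23934585
S_0' = S_0 - PV(D) = 44.7200 - 1.23934585 = 43.48065415
d1 = (ln(S_0'/K) + (r + sigma^2/2)*T) / (sigma*sqrt(T)) = -0.25307032
d2 = d1 - sigma*sqrt(T) = -0.60662371
exp(-rT) = 0.99600799
N(-d1) = 0.59989306; N(-d2) = 0.72794967
P = K * exp(-rT) * N(-d2) - S_0' * N(-d1) = 50.8200 * 0.99600799 * 0.72794967 - 43.48065415 * 0.59989306 = 10.7630


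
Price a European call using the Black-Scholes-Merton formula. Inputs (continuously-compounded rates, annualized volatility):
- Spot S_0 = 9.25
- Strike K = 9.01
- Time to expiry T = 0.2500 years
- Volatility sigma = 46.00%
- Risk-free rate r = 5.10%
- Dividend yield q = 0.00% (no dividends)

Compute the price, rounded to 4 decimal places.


Answer: Price = 1.0196

Derivation:
d1 = (ln(S/K) + (r - q + 0.5*sigma^2) * T) / (sigma * sqrt(T)) = 0.28473252
d2 = d1 - sigma * sqrt(T) = 0.05473252
exp(-rT) = 0.98733094; exp(-qT) = 1.00000000
C = S_0 * exp(-qT) * N(d1) - K * exp(-rT) * N(d2)
N(d1) = 0.61207546; N(d2) = 0.52182422
C = 9.2500 * 1.00000000 * 0.61207546 - 9.0100 * 0.98733094 * 0.52182422 = 1.0196


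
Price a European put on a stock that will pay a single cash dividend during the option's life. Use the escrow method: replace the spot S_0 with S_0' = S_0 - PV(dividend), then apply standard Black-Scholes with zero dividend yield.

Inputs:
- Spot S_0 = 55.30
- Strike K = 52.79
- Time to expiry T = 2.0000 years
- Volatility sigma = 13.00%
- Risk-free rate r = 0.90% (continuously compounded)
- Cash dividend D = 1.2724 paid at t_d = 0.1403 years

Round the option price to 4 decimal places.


PV(D) = D * exp(-r * t_d) = 1.2724 * 0.99873810 = 1.27079435
S_0' = S_0 - PV(D) = 55.3000 - 1.27079435 = 54.02920565
d1 = (ln(S_0'/K) + (r + sigma^2/2)*T) / (sigma*sqrt(T)) = 0.31603848
d2 = d1 - sigma*sqrt(T) = 0.13219071
exp(-rT) = 0.98216103
N(-d1) = 0.37598665; N(-d2) = 0.44741672
P = K * exp(-rT) * N(-d2) - S_0' * N(-d1) = 52.7900 * 0.98216103 * 0.44741672 - 54.02920565 * 0.37598665 = 2.8835

Answer: Price = 2.8835


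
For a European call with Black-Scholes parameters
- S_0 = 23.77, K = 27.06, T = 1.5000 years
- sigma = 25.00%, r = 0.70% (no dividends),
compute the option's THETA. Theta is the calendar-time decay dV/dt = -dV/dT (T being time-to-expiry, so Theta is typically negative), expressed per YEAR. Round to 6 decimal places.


Answer: Theta = -0.996341

Derivation:
d1 = -0.2359914887; d2 = -0.5421777066
phi(d1) = 0.3879865812; exp(-qT) = 1.0000000000; exp(-rT) = 0.9895549326
Theta = -S*exp(-qT)*phi(d1)*sigma/(2*sqrt(T)) - r*K*exp(-rT)*N(d2) + q*S*exp(-qT)*N(d1)
N(d1) = 0.4067196374; N(d2) = 0.2938480457; sqrt(T) = 1.2247448714
Term 1 = -23.7700 * 1.0000000000 * 0.3879865812 * 0.2500 / (2 * 1.2247448714) = -0.9412614466
Term 2 = -0.0070 * 27.0600 * 0.9895549326 * 0.2938480457 = -0.0550793171
Term 3 = 0 (no dividend yield, q = 0)
Theta = -0.9412614466 + (-0.0550793171) + (0.0000000000) = -0.996341


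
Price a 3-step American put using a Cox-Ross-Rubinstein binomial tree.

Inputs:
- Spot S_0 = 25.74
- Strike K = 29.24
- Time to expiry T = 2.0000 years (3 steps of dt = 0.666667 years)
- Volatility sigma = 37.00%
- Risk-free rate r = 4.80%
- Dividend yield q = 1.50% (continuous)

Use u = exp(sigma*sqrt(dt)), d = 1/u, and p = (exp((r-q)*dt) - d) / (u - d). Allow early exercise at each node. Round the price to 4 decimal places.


Answer: Price = V(0,0) = 6.6138

Derivation:
dt = T/N = 0.666667
u = exp(sigma*sqrt(dt)) = 1.352702; d = 1/u = 0.739261
p = (exp((r-q)*dt) - d) / (u - d) = 0.461304
Discount per step: exp(-r*dt) = 0.968507
Stock lattice S(k, i) with i counting down-moves:
  k=0: S(0,0) = 25.7400
  k=1: S(1,0) = 34.8185; S(1,1) = 19.0286
  k=2: S(2,0) = 47.0991; S(2,1) = 25.7400; S(2,2) = 14.0671
  k=3: S(3,0) = 63.7110; S(3,1) = 34.8185; S(3,2) = 19.0286; S(3,3) = 10.3993
Terminal payoffs V(N, i) = max(K - S_T, 0):
  V(3,0) = 0.000000; V(3,1) = 0.000000; V(3,2) = 10.211412; V(3,3) = 18.840736
Backward induction: V(k, i) = exp(-r*dt) * [p * V(k+1, i) + (1-p) * V(k+1, i+1)]; then take max(V_cont, immediate exercise) for American.
  V(2,0) = exp(-r*dt) * [p*0.000000 + (1-p)*0.000000] = 0.000000; exercise = 0.000000; V(2,0) = max -> 0.000000
  V(2,1) = exp(-r*dt) * [p*0.000000 + (1-p)*10.211412] = 5.327606; exercise = 3.500000; V(2,1) = max -> 5.327606
  V(2,2) = exp(-r*dt) * [p*10.211412 + (1-p)*18.840736] = 14.392003; exercise = 15.172900; V(2,2) = max -> 15.172900
  V(1,0) = exp(-r*dt) * [p*0.000000 + (1-p)*5.327606] = 2.779575; exercise = 0.000000; V(1,0) = max -> 2.779575
  V(1,1) = exp(-r*dt) * [p*5.327606 + (1-p)*15.172900] = 10.296413; exercise = 10.211412; V(1,1) = max -> 10.296413
  V(0,0) = exp(-r*dt) * [p*2.779575 + (1-p)*10.296413] = 6.613801; exercise = 3.500000; V(0,0) = max -> 6.613801


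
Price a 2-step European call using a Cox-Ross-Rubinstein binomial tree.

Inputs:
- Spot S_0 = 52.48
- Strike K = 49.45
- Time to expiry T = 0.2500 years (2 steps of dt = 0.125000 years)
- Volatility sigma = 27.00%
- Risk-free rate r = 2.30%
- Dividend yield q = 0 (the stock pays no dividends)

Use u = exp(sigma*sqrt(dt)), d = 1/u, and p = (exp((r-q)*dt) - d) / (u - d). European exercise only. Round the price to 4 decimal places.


dt = T/N = 0.125000
u = exp(sigma*sqrt(dt)) = 1.100164; d = 1/u = 0.908955
p = (exp((r-q)*dt) - d) / (u - d) = 0.491211
Discount per step: exp(-r*dt) = 0.997129
Stock lattice S(k, i) with i counting down-moves:
  k=0: S(0,0) = 52.4800
  k=1: S(1,0) = 57.7366; S(1,1) = 47.7020
  k=2: S(2,0) = 63.5198; S(2,1) = 52.4800; S(2,2) = 43.3590
Terminal payoffs V(N, i) = max(S_T - K, 0):
  V(2,0) = 14.069756; V(2,1) = 3.030000; V(2,2) = 0.000000
Backward induction: V(k, i) = exp(-r*dt) * [p * V(k+1, i) + (1-p) * V(k+1, i+1)].
  V(1,0) = exp(-r*dt) * [p*14.069756 + (1-p)*3.030000] = 8.428580
  V(1,1) = exp(-r*dt) * [p*3.030000 + (1-p)*0.000000] = 1.484096
  V(0,0) = exp(-r*dt) * [p*8.428580 + (1-p)*1.484096] = 4.881248

Answer: Price = V(0,0) = 4.8812


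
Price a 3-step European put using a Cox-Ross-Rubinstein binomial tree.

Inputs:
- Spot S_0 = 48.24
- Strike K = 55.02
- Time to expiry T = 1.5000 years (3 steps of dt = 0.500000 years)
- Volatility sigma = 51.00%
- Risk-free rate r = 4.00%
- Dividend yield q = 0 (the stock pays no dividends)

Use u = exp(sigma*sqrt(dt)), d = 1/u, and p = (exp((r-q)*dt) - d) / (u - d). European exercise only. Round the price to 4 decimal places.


dt = T/N = 0.500000
u = exp(sigma*sqrt(dt)) = 1.434225; d = 1/u = 0.697241
p = (exp((r-q)*dt) - d) / (u - d) = 0.438219
Discount per step: exp(-r*dt) = 0.980199
Stock lattice S(k, i) with i counting down-moves:
  k=0: S(0,0) = 48.2400
  k=1: S(1,0) = 69.1870; S(1,1) = 33.6349
  k=2: S(2,0) = 99.2297; S(2,1) = 48.2400; S(2,2) = 23.4516
  k=3: S(3,0) = 142.3177; S(3,1) = 69.1870; S(3,2) = 33.6349; S(3,3) = 16.3514
Terminal payoffs V(N, i) = max(K - S_T, 0):
  V(3,0) = 0.000000; V(3,1) = 0.000000; V(3,2) = 21.385104; V(3,3) = 38.668573
Backward induction: V(k, i) = exp(-r*dt) * [p * V(k+1, i) + (1-p) * V(k+1, i+1)].
  V(2,0) = exp(-r*dt) * [p*0.000000 + (1-p)*0.000000] = 0.000000
  V(2,1) = exp(-r*dt) * [p*0.000000 + (1-p)*21.385104] = 11.775852
  V(2,2) = exp(-r*dt) * [p*21.385104 + (1-p)*38.668573] = 30.478910
  V(1,0) = exp(-r*dt) * [p*0.000000 + (1-p)*11.775852] = 6.484453
  V(1,1) = exp(-r*dt) * [p*11.775852 + (1-p)*30.478910] = 21.841640
  V(0,0) = exp(-r*dt) * [p*6.484453 + (1-p)*21.841640] = 14.812591

Answer: Price = V(0,0) = 14.8126


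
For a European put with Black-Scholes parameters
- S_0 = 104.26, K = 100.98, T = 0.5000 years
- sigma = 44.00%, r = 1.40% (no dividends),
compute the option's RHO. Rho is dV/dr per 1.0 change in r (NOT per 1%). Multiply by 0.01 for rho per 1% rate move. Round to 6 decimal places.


Answer: Rho = -25.675358

Derivation:
d1 = 0.2808027155; d2 = -0.0303242682
phi(d1) = 0.3835199588; exp(-qT) = 1.0000000000; exp(-rT) = 0.9930244429
N(-d2) = 0.5120957789
Rho = -K*T*exp(-rT)*N(-d2) = -100.9800 * 0.5000 * 0.9930244429 * 0.5120957789 = -25.675358


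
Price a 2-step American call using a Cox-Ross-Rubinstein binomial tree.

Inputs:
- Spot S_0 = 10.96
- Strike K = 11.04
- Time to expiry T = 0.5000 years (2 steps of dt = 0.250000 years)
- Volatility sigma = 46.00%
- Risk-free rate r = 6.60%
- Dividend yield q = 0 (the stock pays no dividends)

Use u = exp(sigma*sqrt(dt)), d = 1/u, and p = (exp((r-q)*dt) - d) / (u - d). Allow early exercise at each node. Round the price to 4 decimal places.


Answer: Price = V(0,0) = 1.4010

Derivation:
dt = T/N = 0.250000
u = exp(sigma*sqrt(dt)) = 1.258600; d = 1/u = 0.794534
p = (exp((r-q)*dt) - d) / (u - d) = 0.478602
Discount per step: exp(-r*dt) = 0.983635
Stock lattice S(k, i) with i counting down-moves:
  k=0: S(0,0) = 10.9600
  k=1: S(1,0) = 13.7943; S(1,1) = 8.7081
  k=2: S(2,0) = 17.3615; S(2,1) = 10.9600; S(2,2) = 6.9189
Terminal payoffs V(N, i) = max(S_T - K, 0):
  V(2,0) = 6.321451; V(2,1) = 0.000000; V(2,2) = 0.000000
Backward induction: V(k, i) = exp(-r*dt) * [p * V(k+1, i) + (1-p) * V(k+1, i+1)]; then take max(V_cont, immediate exercise) for American.
  V(1,0) = exp(-r*dt) * [p*6.321451 + (1-p)*0.000000] = 2.975951; exercise = 2.754256; V(1,0) = max -> 2.975951
  V(1,1) = exp(-r*dt) * [p*0.000000 + (1-p)*0.000000] = 0.000000; exercise = 0.000000; V(1,1) = max -> 0.000000
  V(0,0) = exp(-r*dt) * [p*2.975951 + (1-p)*0.000000] = 1.400989; exercise = 0.000000; V(0,0) = max -> 1.400989


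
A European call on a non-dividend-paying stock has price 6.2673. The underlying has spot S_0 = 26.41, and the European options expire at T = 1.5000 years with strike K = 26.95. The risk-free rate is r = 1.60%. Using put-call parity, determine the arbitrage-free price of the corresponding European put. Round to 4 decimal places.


Put-call parity: C - P = S_0 * exp(-qT) - K * exp(-rT).
S_0 * exp(-qT) = 26.4100 * 1.00000000 = 26.41000000
K * exp(-rT) = 26.9500 * 0.97628571 = 26.31089988
P = C - S*exp(-qT) + K*exp(-rT)
P = 6.2673 - 26.41000000 + 26.31089988 = 6.1682

Answer: Put price = 6.1682


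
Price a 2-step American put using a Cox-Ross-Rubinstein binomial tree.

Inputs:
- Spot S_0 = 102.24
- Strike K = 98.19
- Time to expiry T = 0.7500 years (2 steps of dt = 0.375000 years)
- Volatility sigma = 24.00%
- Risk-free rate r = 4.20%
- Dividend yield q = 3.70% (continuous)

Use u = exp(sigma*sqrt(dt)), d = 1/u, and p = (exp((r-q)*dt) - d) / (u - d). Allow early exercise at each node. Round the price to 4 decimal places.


dt = T/N = 0.375000
u = exp(sigma*sqrt(dt)) = 1.158319; d = 1/u = 0.863320
p = (exp((r-q)*dt) - d) / (u - d) = 0.469686
Discount per step: exp(-r*dt) = 0.984373
Stock lattice S(k, i) with i counting down-moves:
  k=0: S(0,0) = 102.2400
  k=1: S(1,0) = 118.4265; S(1,1) = 88.2659
  k=2: S(2,0) = 137.1756; S(2,1) = 102.2400; S(2,2) = 76.2017
Terminal payoffs V(N, i) = max(K - S_T, 0):
  V(2,0) = 0.000000; V(2,1) = 0.000000; V(2,2) = 21.988266
Backward induction: V(k, i) = exp(-r*dt) * [p * V(k+1, i) + (1-p) * V(k+1, i+1)]; then take max(V_cont, immediate exercise) for American.
  V(1,0) = exp(-r*dt) * [p*0.000000 + (1-p)*0.000000] = 0.000000; exercise = 0.000000; V(1,0) = max -> 0.000000
  V(1,1) = exp(-r*dt) * [p*0.000000 + (1-p)*21.988266] = 11.478477; exercise = 9.924121; V(1,1) = max -> 11.478477
  V(0,0) = exp(-r*dt) * [p*0.000000 + (1-p)*11.478477] = 5.992080; exercise = 0.000000; V(0,0) = max -> 5.992080

Answer: Price = V(0,0) = 5.9921


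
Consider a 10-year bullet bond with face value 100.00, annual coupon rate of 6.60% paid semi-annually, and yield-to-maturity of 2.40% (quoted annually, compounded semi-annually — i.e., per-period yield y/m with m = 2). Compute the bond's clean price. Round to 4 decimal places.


Coupon per period c = face * coupon_rate / m = 3.300000
Periods per year m = 2; per-period yield y/m = 0.012000
Number of cashflows N = 20
Cashflows (t years, CF_t, discount factor 1/(1+y/m)^(m*t), PV):
  t = 0.5000: CF_t = 3.300000, DF = 0.988142, PV = 3.260870
  t = 1.0000: CF_t = 3.300000, DF = 0.976425, PV = 3.222203
  t = 1.5000: CF_t = 3.300000, DF = 0.964847, PV = 3.183995
  t = 2.0000: CF_t = 3.300000, DF = 0.953406, PV = 3.146240
  t = 2.5000: CF_t = 3.300000, DF = 0.942101, PV = 3.108933
  t = 3.0000: CF_t = 3.300000, DF = 0.930930, PV = 3.072068
  t = 3.5000: CF_t = 3.300000, DF = 0.919891, PV = 3.035641
  t = 4.0000: CF_t = 3.300000, DF = 0.908983, PV = 2.999645
  t = 4.5000: CF_t = 3.300000, DF = 0.898205, PV = 2.964076
  t = 5.0000: CF_t = 3.300000, DF = 0.887554, PV = 2.928929
  t = 5.5000: CF_t = 3.300000, DF = 0.877030, PV = 2.894198
  t = 6.0000: CF_t = 3.300000, DF = 0.866630, PV = 2.859880
  t = 6.5000: CF_t = 3.300000, DF = 0.856354, PV = 2.825968
  t = 7.0000: CF_t = 3.300000, DF = 0.846200, PV = 2.792459
  t = 7.5000: CF_t = 3.300000, DF = 0.836166, PV = 2.759347
  t = 8.0000: CF_t = 3.300000, DF = 0.826251, PV = 2.726627
  t = 8.5000: CF_t = 3.300000, DF = 0.816453, PV = 2.694296
  t = 9.0000: CF_t = 3.300000, DF = 0.806772, PV = 2.662347
  t = 9.5000: CF_t = 3.300000, DF = 0.797205, PV = 2.630778
  t = 10.0000: CF_t = 103.300000, DF = 0.787752, PV = 81.374826
Price P = sum_t PV_t = 137.143325

Answer: Price = 137.1433


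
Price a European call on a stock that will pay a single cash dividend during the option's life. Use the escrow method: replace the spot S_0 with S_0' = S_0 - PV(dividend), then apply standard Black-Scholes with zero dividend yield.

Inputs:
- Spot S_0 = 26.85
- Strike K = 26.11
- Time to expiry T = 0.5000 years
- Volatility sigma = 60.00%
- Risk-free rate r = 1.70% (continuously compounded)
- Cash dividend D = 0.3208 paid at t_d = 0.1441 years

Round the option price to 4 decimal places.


Answer: Price = 4.7308

Derivation:
PV(D) = D * exp(-r * t_d) = 0.3208 * 0.99755330 = 0.32001510
S_0' = S_0 - PV(D) = 26.8500 - 0.32001510 = 26.52998490
d1 = (ln(S_0'/K) + (r + sigma^2/2)*T) / (sigma*sqrt(T)) = 0.26977825
d2 = d1 - sigma*sqrt(T) = -0.15448582
exp(-rT) = 0.99153602
N(d1) = 0.60633457; N(d2) = 0.43861334
C = S_0' * N(d1) - K * exp(-rT) * N(d2) = 26.52998490 * 0.60633457 - 26.1100 * 0.99153602 * 0.43861334 = 4.7308


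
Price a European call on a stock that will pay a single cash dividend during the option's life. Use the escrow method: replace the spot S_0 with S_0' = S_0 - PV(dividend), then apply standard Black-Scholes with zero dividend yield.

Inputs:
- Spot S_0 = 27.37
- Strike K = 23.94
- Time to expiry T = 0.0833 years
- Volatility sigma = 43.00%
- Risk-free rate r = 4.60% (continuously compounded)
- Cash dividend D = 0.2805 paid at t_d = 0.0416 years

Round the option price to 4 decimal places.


Answer: Price = 3.4909

Derivation:
PV(D) = D * exp(-r * t_d) = 0.2805 * 0.99808823 = 0.27996375
S_0' = S_0 - PV(D) = 27.3700 - 0.27996375 = 27.09003625
d1 = (ln(S_0'/K) + (r + sigma^2/2)*T) / (sigma*sqrt(T)) = 1.08897834
d2 = d1 - sigma*sqrt(T) = 0.96487286
exp(-rT) = 0.99617553
N(d1) = 0.86191828; N(d2) = 0.83269575
C = S_0' * N(d1) - K * exp(-rT) * N(d2) = 27.09003625 * 0.86191828 - 23.9400 * 0.99617553 * 0.83269575 = 3.4909


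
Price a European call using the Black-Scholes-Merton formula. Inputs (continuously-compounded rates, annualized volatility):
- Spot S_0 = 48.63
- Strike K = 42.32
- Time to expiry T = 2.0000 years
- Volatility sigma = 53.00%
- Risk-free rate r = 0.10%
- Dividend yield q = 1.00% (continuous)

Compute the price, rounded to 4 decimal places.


Answer: Price = 16.0116

Derivation:
d1 = (ln(S/K) + (r - q + 0.5*sigma^2) * T) / (sigma * sqrt(T)) = 0.53617484
d2 = d1 - sigma * sqrt(T) = -0.21335835
exp(-rT) = 0.99800200; exp(-qT) = 0.98019867
C = S_0 * exp(-qT) * N(d1) - K * exp(-rT) * N(d2)
N(d1) = 0.70408114; N(d2) = 0.41552373
C = 48.6300 * 0.98019867 * 0.70408114 - 42.3200 * 0.99800200 * 0.41552373 = 16.0116


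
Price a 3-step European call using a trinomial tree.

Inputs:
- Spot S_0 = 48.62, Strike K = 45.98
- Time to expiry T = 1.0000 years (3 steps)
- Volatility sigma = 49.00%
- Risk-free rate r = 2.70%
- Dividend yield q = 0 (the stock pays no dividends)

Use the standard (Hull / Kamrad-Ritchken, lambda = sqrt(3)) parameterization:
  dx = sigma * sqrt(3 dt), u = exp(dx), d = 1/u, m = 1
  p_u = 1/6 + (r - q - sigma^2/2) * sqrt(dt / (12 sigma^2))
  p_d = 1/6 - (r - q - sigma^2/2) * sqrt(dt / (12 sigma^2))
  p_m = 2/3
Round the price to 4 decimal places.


dt = T/N = 0.333333; dx = sigma*sqrt(3*dt) = 0.490000
u = exp(dx) = 1.632316; d = 1/u = 0.612626
p_u = 0.135017, p_m = 0.666667, p_d = 0.198316
Discount per step: exp(-r*dt) = 0.991040
Stock lattice S(k, j) with j the centered position index:
  k=0: S(0,+0) = 48.6200
  k=1: S(1,-1) = 29.7859; S(1,+0) = 48.6200; S(1,+1) = 79.3632
  k=2: S(2,-2) = 18.2476; S(2,-1) = 29.7859; S(2,+0) = 48.6200; S(2,+1) = 79.3632; S(2,+2) = 129.5459
  k=3: S(3,-3) = 11.1790; S(3,-2) = 18.2476; S(3,-1) = 29.7859; S(3,+0) = 48.6200; S(3,+1) = 79.3632; S(3,+2) = 129.5459; S(3,+3) = 211.4598
Terminal payoffs V(N, j) = max(S_T - K, 0):
  V(3,-3) = 0.000000; V(3,-2) = 0.000000; V(3,-1) = 0.000000; V(3,+0) = 2.640000; V(3,+1) = 33.383215; V(3,+2) = 83.565862; V(3,+3) = 165.479813
Backward induction: V(k, j) = exp(-r*dt) * [p_u * V(k+1, j+1) + p_m * V(k+1, j) + p_d * V(k+1, j-1)]
  V(2,-2) = exp(-r*dt) * [p_u*0.000000 + p_m*0.000000 + p_d*0.000000] = 0.000000
  V(2,-1) = exp(-r*dt) * [p_u*2.640000 + p_m*0.000000 + p_d*0.000000] = 0.353251
  V(2,+0) = exp(-r*dt) * [p_u*33.383215 + p_m*2.640000 + p_d*0.000000] = 6.211149
  V(2,+1) = exp(-r*dt) * [p_u*83.565862 + p_m*33.383215 + p_d*2.640000] = 33.756663
  V(2,+2) = exp(-r*dt) * [p_u*165.479813 + p_m*83.565862 + p_d*33.383215] = 83.914957
  V(1,-1) = exp(-r*dt) * [p_u*6.211149 + p_m*0.353251 + p_d*0.000000] = 1.064488
  V(1,+0) = exp(-r*dt) * [p_u*33.756663 + p_m*6.211149 + p_d*0.353251] = 8.689982
  V(1,+1) = exp(-r*dt) * [p_u*83.914957 + p_m*33.756663 + p_d*6.211149] = 34.751981
  V(0,+0) = exp(-r*dt) * [p_u*34.751981 + p_m*8.689982 + p_d*1.064488] = 10.600698

Answer: Price = V(0,0) = 10.6007


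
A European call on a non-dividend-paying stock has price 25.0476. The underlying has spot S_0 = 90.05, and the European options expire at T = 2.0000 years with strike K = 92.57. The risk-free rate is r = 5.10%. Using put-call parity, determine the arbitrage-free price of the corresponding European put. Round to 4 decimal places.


Put-call parity: C - P = S_0 * exp(-qT) - K * exp(-rT).
S_0 * exp(-qT) = 90.0500 * 1.00000000 = 90.05000000
K * exp(-rT) = 92.5700 * 0.90302955 = 83.59344560
P = C - S*exp(-qT) + K*exp(-rT)
P = 25.0476 - 90.05000000 + 83.59344560 = 18.5910

Answer: Put price = 18.5910


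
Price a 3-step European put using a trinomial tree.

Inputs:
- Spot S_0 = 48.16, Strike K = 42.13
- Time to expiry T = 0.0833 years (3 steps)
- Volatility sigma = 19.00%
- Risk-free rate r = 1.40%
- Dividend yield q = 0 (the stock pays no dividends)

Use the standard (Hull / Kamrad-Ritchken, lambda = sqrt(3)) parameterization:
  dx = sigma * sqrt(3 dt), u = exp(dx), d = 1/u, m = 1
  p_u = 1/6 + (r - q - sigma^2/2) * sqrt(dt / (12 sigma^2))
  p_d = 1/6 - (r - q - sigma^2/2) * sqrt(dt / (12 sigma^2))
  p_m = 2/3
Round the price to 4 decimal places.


Answer: Price = V(0,0) = 0.0060

Derivation:
dt = T/N = 0.027767; dx = sigma*sqrt(3*dt) = 0.054837
u = exp(dx) = 1.056369; d = 1/u = 0.946639
p_u = 0.165641, p_m = 0.666667, p_d = 0.167692
Discount per step: exp(-r*dt) = 0.999611
Stock lattice S(k, j) with j the centered position index:
  k=0: S(0,+0) = 48.1600
  k=1: S(1,-1) = 45.5901; S(1,+0) = 48.1600; S(1,+1) = 50.8747
  k=2: S(2,-2) = 43.1574; S(2,-1) = 45.5901; S(2,+0) = 48.1600; S(2,+1) = 50.8747; S(2,+2) = 53.7425
  k=3: S(3,-3) = 40.8545; S(3,-2) = 43.1574; S(3,-1) = 45.5901; S(3,+0) = 48.1600; S(3,+1) = 50.8747; S(3,+2) = 53.7425; S(3,+3) = 56.7719
Terminal payoffs V(N, j) = max(K - S_T, 0):
  V(3,-3) = 1.275504; V(3,-2) = 0.000000; V(3,-1) = 0.000000; V(3,+0) = 0.000000; V(3,+1) = 0.000000; V(3,+2) = 0.000000; V(3,+3) = 0.000000
Backward induction: V(k, j) = exp(-r*dt) * [p_u * V(k+1, j+1) + p_m * V(k+1, j) + p_d * V(k+1, j-1)]
  V(2,-2) = exp(-r*dt) * [p_u*0.000000 + p_m*0.000000 + p_d*1.275504] = 0.213809
  V(2,-1) = exp(-r*dt) * [p_u*0.000000 + p_m*0.000000 + p_d*0.000000] = 0.000000
  V(2,+0) = exp(-r*dt) * [p_u*0.000000 + p_m*0.000000 + p_d*0.000000] = 0.000000
  V(2,+1) = exp(-r*dt) * [p_u*0.000000 + p_m*0.000000 + p_d*0.000000] = 0.000000
  V(2,+2) = exp(-r*dt) * [p_u*0.000000 + p_m*0.000000 + p_d*0.000000] = 0.000000
  V(1,-1) = exp(-r*dt) * [p_u*0.000000 + p_m*0.000000 + p_d*0.213809] = 0.035840
  V(1,+0) = exp(-r*dt) * [p_u*0.000000 + p_m*0.000000 + p_d*0.000000] = 0.000000
  V(1,+1) = exp(-r*dt) * [p_u*0.000000 + p_m*0.000000 + p_d*0.000000] = 0.000000
  V(0,+0) = exp(-r*dt) * [p_u*0.000000 + p_m*0.000000 + p_d*0.035840] = 0.006008


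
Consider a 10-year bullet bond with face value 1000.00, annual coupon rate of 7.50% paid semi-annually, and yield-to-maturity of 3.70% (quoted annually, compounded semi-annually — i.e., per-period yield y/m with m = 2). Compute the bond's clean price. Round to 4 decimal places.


Answer: Price = 1315.2217

Derivation:
Coupon per period c = face * coupon_rate / m = 37.500000
Periods per year m = 2; per-period yield y/m = 0.018500
Number of cashflows N = 20
Cashflows (t years, CF_t, discount factor 1/(1+y/m)^(m*t), PV):
  t = 0.5000: CF_t = 37.500000, DF = 0.981836, PV = 36.818851
  t = 1.0000: CF_t = 37.500000, DF = 0.964002, PV = 36.150075
  t = 1.5000: CF_t = 37.500000, DF = 0.946492, PV = 35.493446
  t = 2.0000: CF_t = 37.500000, DF = 0.929300, PV = 34.848744
  t = 2.5000: CF_t = 37.500000, DF = 0.912420, PV = 34.215753
  t = 3.0000: CF_t = 37.500000, DF = 0.895847, PV = 33.594259
  t = 3.5000: CF_t = 37.500000, DF = 0.879575, PV = 32.984054
  t = 4.0000: CF_t = 37.500000, DF = 0.863598, PV = 32.384933
  t = 4.5000: CF_t = 37.500000, DF = 0.847912, PV = 31.796694
  t = 5.0000: CF_t = 37.500000, DF = 0.832510, PV = 31.219140
  t = 5.5000: CF_t = 37.500000, DF = 0.817389, PV = 30.652077
  t = 6.0000: CF_t = 37.500000, DF = 0.802542, PV = 30.095313
  t = 6.5000: CF_t = 37.500000, DF = 0.787964, PV = 29.548663
  t = 7.0000: CF_t = 37.500000, DF = 0.773652, PV = 29.011942
  t = 7.5000: CF_t = 37.500000, DF = 0.759599, PV = 28.484970
  t = 8.0000: CF_t = 37.500000, DF = 0.745802, PV = 27.967570
  t = 8.5000: CF_t = 37.500000, DF = 0.732255, PV = 27.459568
  t = 9.0000: CF_t = 37.500000, DF = 0.718954, PV = 26.960793
  t = 9.5000: CF_t = 37.500000, DF = 0.705895, PV = 26.471078
  t = 10.0000: CF_t = 1037.500000, DF = 0.693074, PV = 719.063822
Price P = sum_t PV_t = 1315.221746


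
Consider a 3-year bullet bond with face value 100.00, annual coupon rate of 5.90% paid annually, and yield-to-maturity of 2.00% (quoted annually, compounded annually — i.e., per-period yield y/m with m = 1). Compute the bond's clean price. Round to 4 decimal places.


Answer: Price = 111.2471

Derivation:
Coupon per period c = face * coupon_rate / m = 5.900000
Periods per year m = 1; per-period yield y/m = 0.020000
Number of cashflows N = 3
Cashflows (t years, CF_t, discount factor 1/(1+y/m)^(m*t), PV):
  t = 1.0000: CF_t = 5.900000, DF = 0.980392, PV = 5.784314
  t = 2.0000: CF_t = 5.900000, DF = 0.961169, PV = 5.670896
  t = 3.0000: CF_t = 105.900000, DF = 0.942322, PV = 99.791935
Price P = sum_t PV_t = 111.247145


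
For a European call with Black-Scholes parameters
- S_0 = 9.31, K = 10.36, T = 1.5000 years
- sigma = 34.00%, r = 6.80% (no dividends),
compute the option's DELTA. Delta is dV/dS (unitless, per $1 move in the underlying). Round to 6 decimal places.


d1 = 0.1965279761; d2 = -0.2198852802
phi(d1) = 0.3913119716; exp(-qT) = 1.0000000000; exp(-rT) = 0.9030295517
N(d1) = 0.5779015311
Delta = exp(-qT) * N(d1) = 1.0000000000 * 0.5779015311 = 0.577902

Answer: Delta = 0.577902


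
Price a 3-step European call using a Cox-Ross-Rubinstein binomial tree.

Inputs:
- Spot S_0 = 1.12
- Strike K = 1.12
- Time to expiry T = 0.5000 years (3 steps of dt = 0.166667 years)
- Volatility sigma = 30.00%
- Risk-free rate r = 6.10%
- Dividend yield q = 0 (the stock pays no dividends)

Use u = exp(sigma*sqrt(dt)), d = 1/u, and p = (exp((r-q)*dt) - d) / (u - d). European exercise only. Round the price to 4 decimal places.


dt = T/N = 0.166667
u = exp(sigma*sqrt(dt)) = 1.130290; d = 1/u = 0.884728
p = (exp((r-q)*dt) - d) / (u - d) = 0.511032
Discount per step: exp(-r*dt) = 0.989885
Stock lattice S(k, i) with i counting down-moves:
  k=0: S(0,0) = 1.1200
  k=1: S(1,0) = 1.2659; S(1,1) = 0.9909
  k=2: S(2,0) = 1.4309; S(2,1) = 1.1200; S(2,2) = 0.8767
  k=3: S(3,0) = 1.6173; S(3,1) = 1.2659; S(3,2) = 0.9909; S(3,3) = 0.7756
Terminal payoffs V(N, i) = max(S_T - K, 0):
  V(3,0) = 0.497290; V(3,1) = 0.145925; V(3,2) = 0.000000; V(3,3) = 0.000000
Backward induction: V(k, i) = exp(-r*dt) * [p * V(k+1, i) + (1-p) * V(k+1, i+1)].
  V(2,0) = exp(-r*dt) * [p*0.497290 + (1-p)*0.145925] = 0.322192
  V(2,1) = exp(-r*dt) * [p*0.145925 + (1-p)*0.000000] = 0.073818
  V(2,2) = exp(-r*dt) * [p*0.000000 + (1-p)*0.000000] = 0.000000
  V(1,0) = exp(-r*dt) * [p*0.322192 + (1-p)*0.073818] = 0.198715
  V(1,1) = exp(-r*dt) * [p*0.073818 + (1-p)*0.000000] = 0.037342
  V(0,0) = exp(-r*dt) * [p*0.198715 + (1-p)*0.037342] = 0.118597

Answer: Price = V(0,0) = 0.1186


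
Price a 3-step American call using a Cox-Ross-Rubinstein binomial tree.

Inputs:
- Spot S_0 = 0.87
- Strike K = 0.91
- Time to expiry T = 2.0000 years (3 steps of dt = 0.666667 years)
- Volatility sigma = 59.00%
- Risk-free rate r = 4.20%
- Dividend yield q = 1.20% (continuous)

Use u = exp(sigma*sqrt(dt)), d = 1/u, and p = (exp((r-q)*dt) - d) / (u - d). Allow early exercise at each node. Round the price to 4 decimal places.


dt = T/N = 0.666667
u = exp(sigma*sqrt(dt)) = 1.618877; d = 1/u = 0.617712
p = (exp((r-q)*dt) - d) / (u - d) = 0.402021
Discount per step: exp(-r*dt) = 0.972388
Stock lattice S(k, i) with i counting down-moves:
  k=0: S(0,0) = 0.8700
  k=1: S(1,0) = 1.4084; S(1,1) = 0.5374
  k=2: S(2,0) = 2.2801; S(2,1) = 0.8700; S(2,2) = 0.3320
  k=3: S(3,0) = 3.6911; S(3,1) = 1.4084; S(3,2) = 0.5374; S(3,3) = 0.2051
Terminal payoffs V(N, i) = max(S_T - K, 0):
  V(3,0) = 2.781146; V(3,1) = 0.498423; V(3,2) = 0.000000; V(3,3) = 0.000000
Backward induction: V(k, i) = exp(-r*dt) * [p * V(k+1, i) + (1-p) * V(k+1, i+1)]; then take max(V_cont, immediate exercise) for American.
  V(2,0) = exp(-r*dt) * [p*2.781146 + (1-p)*0.498423] = 1.377024; exercise = 1.370065; V(2,0) = max -> 1.377024
  V(2,1) = exp(-r*dt) * [p*0.498423 + (1-p)*0.000000] = 0.194844; exercise = 0.000000; V(2,1) = max -> 0.194844
  V(2,2) = exp(-r*dt) * [p*0.000000 + (1-p)*0.000000] = 0.000000; exercise = 0.000000; V(2,2) = max -> 0.000000
  V(1,0) = exp(-r*dt) * [p*1.377024 + (1-p)*0.194844] = 0.651602; exercise = 0.498423; V(1,0) = max -> 0.651602
  V(1,1) = exp(-r*dt) * [p*0.194844 + (1-p)*0.000000] = 0.076168; exercise = 0.000000; V(1,1) = max -> 0.076168
  V(0,0) = exp(-r*dt) * [p*0.651602 + (1-p)*0.076168] = 0.299014; exercise = 0.000000; V(0,0) = max -> 0.299014

Answer: Price = V(0,0) = 0.2990
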